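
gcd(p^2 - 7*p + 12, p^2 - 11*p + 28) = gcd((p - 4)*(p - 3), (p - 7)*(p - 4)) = p - 4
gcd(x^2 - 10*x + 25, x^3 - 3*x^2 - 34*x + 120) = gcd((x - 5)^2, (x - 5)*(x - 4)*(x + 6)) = x - 5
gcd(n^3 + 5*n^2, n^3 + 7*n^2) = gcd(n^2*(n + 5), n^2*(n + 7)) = n^2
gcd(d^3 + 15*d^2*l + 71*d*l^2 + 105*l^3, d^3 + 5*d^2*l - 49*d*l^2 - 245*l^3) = d^2 + 12*d*l + 35*l^2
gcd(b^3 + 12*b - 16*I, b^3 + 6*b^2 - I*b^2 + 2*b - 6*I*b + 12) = b - 2*I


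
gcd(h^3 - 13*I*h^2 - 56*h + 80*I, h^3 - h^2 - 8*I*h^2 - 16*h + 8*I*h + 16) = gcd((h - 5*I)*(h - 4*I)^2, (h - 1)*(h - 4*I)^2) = h^2 - 8*I*h - 16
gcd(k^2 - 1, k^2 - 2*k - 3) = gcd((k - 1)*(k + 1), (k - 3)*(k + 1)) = k + 1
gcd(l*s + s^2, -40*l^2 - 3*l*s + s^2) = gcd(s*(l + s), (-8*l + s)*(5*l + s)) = 1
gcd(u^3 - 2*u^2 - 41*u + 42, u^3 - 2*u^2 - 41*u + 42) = u^3 - 2*u^2 - 41*u + 42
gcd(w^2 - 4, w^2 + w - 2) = w + 2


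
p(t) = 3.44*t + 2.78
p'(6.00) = 3.44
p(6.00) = 23.42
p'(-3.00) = 3.44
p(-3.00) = -7.54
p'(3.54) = 3.44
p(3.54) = 14.96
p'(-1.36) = 3.44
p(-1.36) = -1.90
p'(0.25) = 3.44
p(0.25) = 3.64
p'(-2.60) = 3.44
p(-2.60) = -6.16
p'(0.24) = 3.44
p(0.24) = 3.61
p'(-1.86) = 3.44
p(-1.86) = -3.62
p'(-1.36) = 3.44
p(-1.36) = -1.90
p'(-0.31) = 3.44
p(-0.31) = 1.71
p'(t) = 3.44000000000000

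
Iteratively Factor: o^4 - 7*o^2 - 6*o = (o + 1)*(o^3 - o^2 - 6*o) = (o - 3)*(o + 1)*(o^2 + 2*o) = o*(o - 3)*(o + 1)*(o + 2)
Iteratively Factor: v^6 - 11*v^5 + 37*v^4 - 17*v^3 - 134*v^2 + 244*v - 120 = (v - 1)*(v^5 - 10*v^4 + 27*v^3 + 10*v^2 - 124*v + 120) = (v - 2)*(v - 1)*(v^4 - 8*v^3 + 11*v^2 + 32*v - 60) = (v - 2)*(v - 1)*(v + 2)*(v^3 - 10*v^2 + 31*v - 30) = (v - 2)^2*(v - 1)*(v + 2)*(v^2 - 8*v + 15) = (v - 5)*(v - 2)^2*(v - 1)*(v + 2)*(v - 3)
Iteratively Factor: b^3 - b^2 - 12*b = (b - 4)*(b^2 + 3*b) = b*(b - 4)*(b + 3)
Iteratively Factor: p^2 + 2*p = (p + 2)*(p)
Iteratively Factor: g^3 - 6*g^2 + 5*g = (g - 5)*(g^2 - g) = (g - 5)*(g - 1)*(g)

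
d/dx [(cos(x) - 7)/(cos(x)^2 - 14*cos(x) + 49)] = sin(x)/(cos(x) - 7)^2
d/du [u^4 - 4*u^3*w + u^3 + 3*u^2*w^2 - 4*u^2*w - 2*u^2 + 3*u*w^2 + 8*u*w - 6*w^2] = 4*u^3 - 12*u^2*w + 3*u^2 + 6*u*w^2 - 8*u*w - 4*u + 3*w^2 + 8*w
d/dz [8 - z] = -1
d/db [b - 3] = 1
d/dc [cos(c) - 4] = -sin(c)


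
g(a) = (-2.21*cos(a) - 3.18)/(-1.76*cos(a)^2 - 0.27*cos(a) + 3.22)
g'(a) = (-3.52*sin(a)*cos(a) - 0.27*sin(a))*(-2.21*cos(a) - 3.18)/(-1.76*cos(a)^2 - 0.27*cos(a) + 3.22)^2 + 2.21*sin(a)/(-1.76*cos(a)^2 - 0.27*cos(a) + 3.22)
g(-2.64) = -0.59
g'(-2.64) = -0.12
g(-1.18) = -1.41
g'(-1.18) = -1.45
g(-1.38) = -1.16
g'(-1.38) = -1.04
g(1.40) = -1.14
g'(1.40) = 1.01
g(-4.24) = -0.73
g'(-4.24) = 0.37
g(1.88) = -0.80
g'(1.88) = 0.48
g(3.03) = -0.56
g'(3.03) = 0.03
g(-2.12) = -0.70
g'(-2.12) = -0.33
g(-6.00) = -3.96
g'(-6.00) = 3.48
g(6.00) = -3.96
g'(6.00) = -3.48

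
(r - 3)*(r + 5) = r^2 + 2*r - 15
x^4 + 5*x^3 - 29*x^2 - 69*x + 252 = (x - 3)^2*(x + 4)*(x + 7)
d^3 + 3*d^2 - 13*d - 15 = (d - 3)*(d + 1)*(d + 5)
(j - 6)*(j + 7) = j^2 + j - 42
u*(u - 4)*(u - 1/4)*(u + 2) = u^4 - 9*u^3/4 - 15*u^2/2 + 2*u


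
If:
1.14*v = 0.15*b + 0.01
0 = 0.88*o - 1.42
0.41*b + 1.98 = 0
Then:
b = -4.83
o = 1.61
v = -0.63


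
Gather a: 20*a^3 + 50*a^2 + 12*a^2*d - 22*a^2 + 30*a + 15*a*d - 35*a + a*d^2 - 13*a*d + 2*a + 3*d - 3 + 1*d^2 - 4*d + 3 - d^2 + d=20*a^3 + a^2*(12*d + 28) + a*(d^2 + 2*d - 3)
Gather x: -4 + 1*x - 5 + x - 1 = 2*x - 10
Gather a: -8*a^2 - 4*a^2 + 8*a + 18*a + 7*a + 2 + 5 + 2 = -12*a^2 + 33*a + 9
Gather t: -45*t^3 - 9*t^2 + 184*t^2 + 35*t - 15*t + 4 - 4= -45*t^3 + 175*t^2 + 20*t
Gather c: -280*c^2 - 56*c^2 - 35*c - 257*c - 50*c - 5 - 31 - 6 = -336*c^2 - 342*c - 42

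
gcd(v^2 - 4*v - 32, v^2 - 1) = 1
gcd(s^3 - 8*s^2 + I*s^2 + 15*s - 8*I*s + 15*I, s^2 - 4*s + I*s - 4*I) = s + I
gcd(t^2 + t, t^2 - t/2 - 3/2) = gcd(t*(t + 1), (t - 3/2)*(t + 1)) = t + 1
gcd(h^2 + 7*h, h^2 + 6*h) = h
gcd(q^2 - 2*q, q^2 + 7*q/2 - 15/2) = 1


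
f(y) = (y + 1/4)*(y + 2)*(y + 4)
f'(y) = (y + 1/4)*(y + 2) + (y + 1/4)*(y + 4) + (y + 2)*(y + 4)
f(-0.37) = -0.71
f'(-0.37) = 5.29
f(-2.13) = 0.46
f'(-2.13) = -3.51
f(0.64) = 10.90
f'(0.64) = 18.73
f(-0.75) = -2.03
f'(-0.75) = 1.81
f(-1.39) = -1.81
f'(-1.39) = -2.08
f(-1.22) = -2.10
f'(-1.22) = -1.28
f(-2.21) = 0.74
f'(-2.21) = -3.47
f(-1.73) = -0.91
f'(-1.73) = -3.15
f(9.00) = 1322.75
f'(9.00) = 365.00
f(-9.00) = -306.25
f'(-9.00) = 140.00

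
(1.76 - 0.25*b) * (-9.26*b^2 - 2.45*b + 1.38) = 2.315*b^3 - 15.6851*b^2 - 4.657*b + 2.4288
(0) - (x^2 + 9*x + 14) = -x^2 - 9*x - 14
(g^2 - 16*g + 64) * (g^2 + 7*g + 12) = g^4 - 9*g^3 - 36*g^2 + 256*g + 768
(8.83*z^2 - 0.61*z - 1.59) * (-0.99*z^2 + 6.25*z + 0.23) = -8.7417*z^4 + 55.7914*z^3 - 0.2075*z^2 - 10.0778*z - 0.3657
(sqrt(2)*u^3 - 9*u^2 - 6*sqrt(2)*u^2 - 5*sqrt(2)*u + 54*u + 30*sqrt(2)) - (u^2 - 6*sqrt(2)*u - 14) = sqrt(2)*u^3 - 10*u^2 - 6*sqrt(2)*u^2 + sqrt(2)*u + 54*u + 14 + 30*sqrt(2)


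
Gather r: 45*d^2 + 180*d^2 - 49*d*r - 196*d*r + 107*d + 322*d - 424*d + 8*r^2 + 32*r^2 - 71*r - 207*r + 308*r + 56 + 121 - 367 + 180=225*d^2 + 5*d + 40*r^2 + r*(30 - 245*d) - 10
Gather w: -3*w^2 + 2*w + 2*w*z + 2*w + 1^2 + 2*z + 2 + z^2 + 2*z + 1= -3*w^2 + w*(2*z + 4) + z^2 + 4*z + 4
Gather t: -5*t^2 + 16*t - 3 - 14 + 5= -5*t^2 + 16*t - 12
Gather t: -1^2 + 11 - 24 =-14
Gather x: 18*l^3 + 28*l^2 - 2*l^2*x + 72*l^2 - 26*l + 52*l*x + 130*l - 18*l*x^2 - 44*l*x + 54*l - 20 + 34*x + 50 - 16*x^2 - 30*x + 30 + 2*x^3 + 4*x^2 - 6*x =18*l^3 + 100*l^2 + 158*l + 2*x^3 + x^2*(-18*l - 12) + x*(-2*l^2 + 8*l - 2) + 60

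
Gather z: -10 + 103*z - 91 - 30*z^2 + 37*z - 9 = -30*z^2 + 140*z - 110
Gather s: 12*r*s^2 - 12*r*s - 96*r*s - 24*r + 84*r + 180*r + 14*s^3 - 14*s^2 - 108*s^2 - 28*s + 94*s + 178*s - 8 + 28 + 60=240*r + 14*s^3 + s^2*(12*r - 122) + s*(244 - 108*r) + 80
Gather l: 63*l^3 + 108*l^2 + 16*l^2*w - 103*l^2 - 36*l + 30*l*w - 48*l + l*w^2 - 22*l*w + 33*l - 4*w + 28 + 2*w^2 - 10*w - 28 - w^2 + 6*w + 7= 63*l^3 + l^2*(16*w + 5) + l*(w^2 + 8*w - 51) + w^2 - 8*w + 7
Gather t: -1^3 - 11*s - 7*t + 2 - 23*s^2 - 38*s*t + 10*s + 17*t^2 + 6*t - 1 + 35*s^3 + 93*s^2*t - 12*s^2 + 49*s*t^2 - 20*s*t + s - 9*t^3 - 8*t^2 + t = 35*s^3 - 35*s^2 - 9*t^3 + t^2*(49*s + 9) + t*(93*s^2 - 58*s)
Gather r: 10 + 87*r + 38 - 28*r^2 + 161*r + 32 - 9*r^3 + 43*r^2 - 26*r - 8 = -9*r^3 + 15*r^2 + 222*r + 72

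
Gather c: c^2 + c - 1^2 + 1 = c^2 + c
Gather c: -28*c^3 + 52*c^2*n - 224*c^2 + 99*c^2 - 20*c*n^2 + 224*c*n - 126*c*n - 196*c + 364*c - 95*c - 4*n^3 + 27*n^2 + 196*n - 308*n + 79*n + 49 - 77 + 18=-28*c^3 + c^2*(52*n - 125) + c*(-20*n^2 + 98*n + 73) - 4*n^3 + 27*n^2 - 33*n - 10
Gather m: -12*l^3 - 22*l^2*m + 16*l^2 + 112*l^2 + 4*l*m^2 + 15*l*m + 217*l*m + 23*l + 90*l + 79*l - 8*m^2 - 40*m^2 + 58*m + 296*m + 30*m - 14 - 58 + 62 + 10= -12*l^3 + 128*l^2 + 192*l + m^2*(4*l - 48) + m*(-22*l^2 + 232*l + 384)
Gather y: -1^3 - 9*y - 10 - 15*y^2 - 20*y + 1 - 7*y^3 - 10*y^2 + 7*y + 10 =-7*y^3 - 25*y^2 - 22*y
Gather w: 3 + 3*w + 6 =3*w + 9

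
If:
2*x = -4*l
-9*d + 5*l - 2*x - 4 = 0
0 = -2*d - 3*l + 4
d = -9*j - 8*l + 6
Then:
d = 8/15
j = -106/405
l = 44/45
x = -88/45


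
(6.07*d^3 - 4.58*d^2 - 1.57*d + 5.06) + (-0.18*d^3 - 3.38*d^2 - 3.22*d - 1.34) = 5.89*d^3 - 7.96*d^2 - 4.79*d + 3.72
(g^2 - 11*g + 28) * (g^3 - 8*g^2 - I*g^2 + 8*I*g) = g^5 - 19*g^4 - I*g^4 + 116*g^3 + 19*I*g^3 - 224*g^2 - 116*I*g^2 + 224*I*g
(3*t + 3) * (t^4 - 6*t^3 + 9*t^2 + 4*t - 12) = 3*t^5 - 15*t^4 + 9*t^3 + 39*t^2 - 24*t - 36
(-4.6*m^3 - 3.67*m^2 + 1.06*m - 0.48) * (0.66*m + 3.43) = -3.036*m^4 - 18.2002*m^3 - 11.8885*m^2 + 3.319*m - 1.6464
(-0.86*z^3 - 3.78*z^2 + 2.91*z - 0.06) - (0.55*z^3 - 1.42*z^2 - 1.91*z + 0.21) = -1.41*z^3 - 2.36*z^2 + 4.82*z - 0.27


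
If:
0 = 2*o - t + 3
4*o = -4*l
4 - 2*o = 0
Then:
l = -2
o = 2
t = 7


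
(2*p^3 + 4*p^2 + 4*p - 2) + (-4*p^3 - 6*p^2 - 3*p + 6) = -2*p^3 - 2*p^2 + p + 4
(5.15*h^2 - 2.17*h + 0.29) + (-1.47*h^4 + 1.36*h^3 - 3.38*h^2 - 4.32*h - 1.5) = -1.47*h^4 + 1.36*h^3 + 1.77*h^2 - 6.49*h - 1.21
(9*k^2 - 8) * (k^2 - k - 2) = 9*k^4 - 9*k^3 - 26*k^2 + 8*k + 16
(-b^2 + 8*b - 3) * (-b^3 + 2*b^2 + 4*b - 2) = b^5 - 10*b^4 + 15*b^3 + 28*b^2 - 28*b + 6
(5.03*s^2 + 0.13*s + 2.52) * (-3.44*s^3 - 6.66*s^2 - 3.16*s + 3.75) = -17.3032*s^5 - 33.947*s^4 - 25.4294*s^3 + 1.6685*s^2 - 7.4757*s + 9.45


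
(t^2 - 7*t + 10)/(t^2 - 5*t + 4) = (t^2 - 7*t + 10)/(t^2 - 5*t + 4)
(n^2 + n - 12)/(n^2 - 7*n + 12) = (n + 4)/(n - 4)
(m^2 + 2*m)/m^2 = (m + 2)/m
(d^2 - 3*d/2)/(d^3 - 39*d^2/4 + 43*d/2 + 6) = 2*d*(2*d - 3)/(4*d^3 - 39*d^2 + 86*d + 24)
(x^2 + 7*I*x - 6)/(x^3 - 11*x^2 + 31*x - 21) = (x^2 + 7*I*x - 6)/(x^3 - 11*x^2 + 31*x - 21)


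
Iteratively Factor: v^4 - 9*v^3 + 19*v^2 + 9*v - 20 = (v - 4)*(v^3 - 5*v^2 - v + 5) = (v - 5)*(v - 4)*(v^2 - 1) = (v - 5)*(v - 4)*(v + 1)*(v - 1)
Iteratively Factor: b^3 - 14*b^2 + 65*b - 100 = (b - 4)*(b^2 - 10*b + 25) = (b - 5)*(b - 4)*(b - 5)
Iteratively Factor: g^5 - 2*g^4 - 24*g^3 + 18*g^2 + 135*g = (g - 3)*(g^4 + g^3 - 21*g^2 - 45*g) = (g - 3)*(g + 3)*(g^3 - 2*g^2 - 15*g) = (g - 3)*(g + 3)^2*(g^2 - 5*g) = (g - 5)*(g - 3)*(g + 3)^2*(g)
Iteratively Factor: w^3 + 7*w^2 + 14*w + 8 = (w + 2)*(w^2 + 5*w + 4) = (w + 2)*(w + 4)*(w + 1)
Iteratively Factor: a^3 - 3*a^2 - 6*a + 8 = (a + 2)*(a^2 - 5*a + 4) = (a - 1)*(a + 2)*(a - 4)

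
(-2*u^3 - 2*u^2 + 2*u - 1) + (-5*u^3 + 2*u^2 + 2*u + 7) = -7*u^3 + 4*u + 6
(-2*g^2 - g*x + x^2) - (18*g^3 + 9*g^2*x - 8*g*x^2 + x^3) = -18*g^3 - 9*g^2*x - 2*g^2 + 8*g*x^2 - g*x - x^3 + x^2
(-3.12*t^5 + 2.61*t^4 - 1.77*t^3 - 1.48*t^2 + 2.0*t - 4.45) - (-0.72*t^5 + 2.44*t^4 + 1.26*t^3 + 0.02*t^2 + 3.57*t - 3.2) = -2.4*t^5 + 0.17*t^4 - 3.03*t^3 - 1.5*t^2 - 1.57*t - 1.25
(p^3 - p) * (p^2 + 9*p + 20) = p^5 + 9*p^4 + 19*p^3 - 9*p^2 - 20*p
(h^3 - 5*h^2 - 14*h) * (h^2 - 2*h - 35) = h^5 - 7*h^4 - 39*h^3 + 203*h^2 + 490*h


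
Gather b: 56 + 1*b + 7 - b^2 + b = -b^2 + 2*b + 63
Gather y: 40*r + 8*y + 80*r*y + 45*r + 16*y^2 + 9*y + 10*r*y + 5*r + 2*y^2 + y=90*r + 18*y^2 + y*(90*r + 18)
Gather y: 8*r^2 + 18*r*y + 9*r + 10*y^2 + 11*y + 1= 8*r^2 + 9*r + 10*y^2 + y*(18*r + 11) + 1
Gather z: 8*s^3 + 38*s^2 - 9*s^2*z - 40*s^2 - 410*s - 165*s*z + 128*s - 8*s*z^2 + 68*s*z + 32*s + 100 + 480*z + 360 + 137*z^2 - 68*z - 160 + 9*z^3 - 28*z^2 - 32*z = 8*s^3 - 2*s^2 - 250*s + 9*z^3 + z^2*(109 - 8*s) + z*(-9*s^2 - 97*s + 380) + 300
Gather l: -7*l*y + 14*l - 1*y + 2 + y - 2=l*(14 - 7*y)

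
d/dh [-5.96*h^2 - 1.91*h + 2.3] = -11.92*h - 1.91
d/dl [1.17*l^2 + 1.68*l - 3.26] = 2.34*l + 1.68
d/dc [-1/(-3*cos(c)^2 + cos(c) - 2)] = (6*cos(c) - 1)*sin(c)/(3*sin(c)^2 + cos(c) - 5)^2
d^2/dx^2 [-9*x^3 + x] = -54*x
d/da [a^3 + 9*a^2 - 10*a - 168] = 3*a^2 + 18*a - 10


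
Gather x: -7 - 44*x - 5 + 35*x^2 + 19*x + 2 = 35*x^2 - 25*x - 10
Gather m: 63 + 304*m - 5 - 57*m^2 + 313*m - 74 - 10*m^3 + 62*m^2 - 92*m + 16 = -10*m^3 + 5*m^2 + 525*m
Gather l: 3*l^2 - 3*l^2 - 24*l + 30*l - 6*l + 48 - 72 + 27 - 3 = 0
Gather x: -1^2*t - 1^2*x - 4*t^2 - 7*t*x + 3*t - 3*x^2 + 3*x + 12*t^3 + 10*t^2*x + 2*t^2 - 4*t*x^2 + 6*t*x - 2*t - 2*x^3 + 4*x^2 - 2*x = 12*t^3 - 2*t^2 - 2*x^3 + x^2*(1 - 4*t) + x*(10*t^2 - t)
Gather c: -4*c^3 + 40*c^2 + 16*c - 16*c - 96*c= -4*c^3 + 40*c^2 - 96*c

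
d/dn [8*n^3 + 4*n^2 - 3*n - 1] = 24*n^2 + 8*n - 3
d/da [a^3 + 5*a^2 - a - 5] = 3*a^2 + 10*a - 1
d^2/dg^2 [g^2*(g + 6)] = 6*g + 12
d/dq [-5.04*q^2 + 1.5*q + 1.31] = 1.5 - 10.08*q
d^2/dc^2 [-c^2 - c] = -2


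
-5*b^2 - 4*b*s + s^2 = (-5*b + s)*(b + s)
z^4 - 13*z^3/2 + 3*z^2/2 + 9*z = z*(z - 6)*(z - 3/2)*(z + 1)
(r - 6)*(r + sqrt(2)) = r^2 - 6*r + sqrt(2)*r - 6*sqrt(2)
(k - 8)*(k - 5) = k^2 - 13*k + 40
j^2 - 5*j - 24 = (j - 8)*(j + 3)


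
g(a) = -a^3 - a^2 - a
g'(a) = -3*a^2 - 2*a - 1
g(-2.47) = 11.44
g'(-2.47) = -14.36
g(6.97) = -394.16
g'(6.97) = -160.68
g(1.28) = -5.02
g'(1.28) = -8.48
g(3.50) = -58.62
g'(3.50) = -44.75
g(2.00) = -14.00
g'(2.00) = -17.00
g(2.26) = -18.91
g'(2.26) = -20.84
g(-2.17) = 7.68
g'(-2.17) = -10.79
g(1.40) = -6.10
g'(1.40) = -9.68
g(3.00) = -39.00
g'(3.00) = -34.00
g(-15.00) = 3165.00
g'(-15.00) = -646.00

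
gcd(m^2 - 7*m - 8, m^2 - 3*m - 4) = m + 1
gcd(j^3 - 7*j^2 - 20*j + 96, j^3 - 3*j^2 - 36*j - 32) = j^2 - 4*j - 32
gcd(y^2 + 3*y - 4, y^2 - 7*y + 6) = y - 1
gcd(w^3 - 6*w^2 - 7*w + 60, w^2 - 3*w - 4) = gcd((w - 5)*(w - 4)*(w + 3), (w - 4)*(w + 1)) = w - 4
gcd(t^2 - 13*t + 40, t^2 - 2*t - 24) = 1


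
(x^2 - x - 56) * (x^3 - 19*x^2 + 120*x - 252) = x^5 - 20*x^4 + 83*x^3 + 692*x^2 - 6468*x + 14112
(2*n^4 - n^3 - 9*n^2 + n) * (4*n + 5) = 8*n^5 + 6*n^4 - 41*n^3 - 41*n^2 + 5*n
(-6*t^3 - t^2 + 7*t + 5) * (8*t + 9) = -48*t^4 - 62*t^3 + 47*t^2 + 103*t + 45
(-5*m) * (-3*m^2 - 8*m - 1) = 15*m^3 + 40*m^2 + 5*m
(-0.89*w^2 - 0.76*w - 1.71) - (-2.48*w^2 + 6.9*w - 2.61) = 1.59*w^2 - 7.66*w + 0.9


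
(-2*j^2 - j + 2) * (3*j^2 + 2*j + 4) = -6*j^4 - 7*j^3 - 4*j^2 + 8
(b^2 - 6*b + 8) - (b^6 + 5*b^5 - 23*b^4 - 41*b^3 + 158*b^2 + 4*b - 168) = -b^6 - 5*b^5 + 23*b^4 + 41*b^3 - 157*b^2 - 10*b + 176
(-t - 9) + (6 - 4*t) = -5*t - 3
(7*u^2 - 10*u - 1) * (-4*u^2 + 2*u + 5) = -28*u^4 + 54*u^3 + 19*u^2 - 52*u - 5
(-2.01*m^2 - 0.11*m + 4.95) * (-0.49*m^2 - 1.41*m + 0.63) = 0.9849*m^4 + 2.888*m^3 - 3.5367*m^2 - 7.0488*m + 3.1185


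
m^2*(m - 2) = m^3 - 2*m^2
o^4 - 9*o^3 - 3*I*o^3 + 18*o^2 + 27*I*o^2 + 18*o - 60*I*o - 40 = (o - 5)*(o - 4)*(o - 2*I)*(o - I)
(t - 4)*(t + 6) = t^2 + 2*t - 24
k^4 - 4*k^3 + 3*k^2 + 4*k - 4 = (k - 2)^2*(k - 1)*(k + 1)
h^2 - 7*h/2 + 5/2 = (h - 5/2)*(h - 1)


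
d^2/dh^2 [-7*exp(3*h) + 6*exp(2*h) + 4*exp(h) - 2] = (-63*exp(2*h) + 24*exp(h) + 4)*exp(h)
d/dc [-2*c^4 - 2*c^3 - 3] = c^2*(-8*c - 6)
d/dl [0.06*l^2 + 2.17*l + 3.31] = 0.12*l + 2.17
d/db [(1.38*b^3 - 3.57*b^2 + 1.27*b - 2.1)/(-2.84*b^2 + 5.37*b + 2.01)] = (-3.9192*b^4 + 14.8212*b^3 - 7.2427*b^2 - 26.2794*b + 13.8297)/(8.0656*b^4 - 30.5016*b^3 + 17.4201*b^2 + 21.5874*b + 4.0401)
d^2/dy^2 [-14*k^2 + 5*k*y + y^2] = 2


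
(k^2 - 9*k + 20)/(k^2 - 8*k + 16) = (k - 5)/(k - 4)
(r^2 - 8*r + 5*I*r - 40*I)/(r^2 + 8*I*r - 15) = (r - 8)/(r + 3*I)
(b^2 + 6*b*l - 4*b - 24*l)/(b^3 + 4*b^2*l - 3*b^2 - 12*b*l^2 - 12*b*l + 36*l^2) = (b - 4)/(b^2 - 2*b*l - 3*b + 6*l)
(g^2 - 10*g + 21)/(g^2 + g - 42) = (g^2 - 10*g + 21)/(g^2 + g - 42)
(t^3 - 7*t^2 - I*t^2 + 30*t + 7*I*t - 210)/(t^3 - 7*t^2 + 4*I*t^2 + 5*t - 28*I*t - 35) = (t - 6*I)/(t - I)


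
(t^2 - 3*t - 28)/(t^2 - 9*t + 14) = (t + 4)/(t - 2)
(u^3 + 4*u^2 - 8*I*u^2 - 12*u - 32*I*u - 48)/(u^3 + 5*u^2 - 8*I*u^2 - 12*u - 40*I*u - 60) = (u + 4)/(u + 5)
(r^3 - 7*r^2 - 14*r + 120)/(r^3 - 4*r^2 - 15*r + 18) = (r^2 - r - 20)/(r^2 + 2*r - 3)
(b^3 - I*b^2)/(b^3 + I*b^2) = (b - I)/(b + I)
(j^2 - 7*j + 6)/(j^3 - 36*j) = (j - 1)/(j*(j + 6))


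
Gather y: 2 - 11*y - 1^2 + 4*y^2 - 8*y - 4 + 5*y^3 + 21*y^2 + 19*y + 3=5*y^3 + 25*y^2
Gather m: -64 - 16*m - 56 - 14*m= -30*m - 120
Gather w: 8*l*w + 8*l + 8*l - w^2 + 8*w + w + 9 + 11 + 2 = 16*l - w^2 + w*(8*l + 9) + 22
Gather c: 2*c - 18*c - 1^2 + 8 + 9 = 16 - 16*c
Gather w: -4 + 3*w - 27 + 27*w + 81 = 30*w + 50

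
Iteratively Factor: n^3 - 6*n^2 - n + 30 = (n - 3)*(n^2 - 3*n - 10) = (n - 5)*(n - 3)*(n + 2)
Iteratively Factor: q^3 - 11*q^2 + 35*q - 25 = (q - 5)*(q^2 - 6*q + 5) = (q - 5)*(q - 1)*(q - 5)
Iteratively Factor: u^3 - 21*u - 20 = (u + 1)*(u^2 - u - 20) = (u + 1)*(u + 4)*(u - 5)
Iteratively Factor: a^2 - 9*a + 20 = (a - 4)*(a - 5)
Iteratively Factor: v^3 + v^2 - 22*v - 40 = (v + 4)*(v^2 - 3*v - 10) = (v - 5)*(v + 4)*(v + 2)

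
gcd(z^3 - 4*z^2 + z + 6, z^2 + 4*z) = 1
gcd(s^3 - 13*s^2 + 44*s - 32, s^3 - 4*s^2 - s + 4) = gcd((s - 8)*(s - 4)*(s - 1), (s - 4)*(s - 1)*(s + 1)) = s^2 - 5*s + 4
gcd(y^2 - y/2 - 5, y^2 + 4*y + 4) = y + 2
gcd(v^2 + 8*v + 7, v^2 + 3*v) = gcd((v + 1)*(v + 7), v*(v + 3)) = 1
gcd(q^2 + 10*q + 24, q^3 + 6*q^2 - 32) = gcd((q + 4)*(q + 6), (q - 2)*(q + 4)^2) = q + 4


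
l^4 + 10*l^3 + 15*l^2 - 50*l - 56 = (l - 2)*(l + 1)*(l + 4)*(l + 7)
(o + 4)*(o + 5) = o^2 + 9*o + 20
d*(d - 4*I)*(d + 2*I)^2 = d^4 + 12*d^2 + 16*I*d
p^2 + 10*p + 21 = (p + 3)*(p + 7)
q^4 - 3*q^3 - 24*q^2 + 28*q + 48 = (q - 6)*(q - 2)*(q + 1)*(q + 4)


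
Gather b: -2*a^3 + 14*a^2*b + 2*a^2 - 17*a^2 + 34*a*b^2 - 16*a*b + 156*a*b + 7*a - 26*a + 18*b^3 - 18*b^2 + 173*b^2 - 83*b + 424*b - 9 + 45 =-2*a^3 - 15*a^2 - 19*a + 18*b^3 + b^2*(34*a + 155) + b*(14*a^2 + 140*a + 341) + 36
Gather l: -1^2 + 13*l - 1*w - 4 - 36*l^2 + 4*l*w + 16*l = -36*l^2 + l*(4*w + 29) - w - 5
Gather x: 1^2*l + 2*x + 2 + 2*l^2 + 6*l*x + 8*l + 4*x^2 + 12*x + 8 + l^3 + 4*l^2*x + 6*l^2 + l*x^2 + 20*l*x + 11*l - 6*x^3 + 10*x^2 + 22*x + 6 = l^3 + 8*l^2 + 20*l - 6*x^3 + x^2*(l + 14) + x*(4*l^2 + 26*l + 36) + 16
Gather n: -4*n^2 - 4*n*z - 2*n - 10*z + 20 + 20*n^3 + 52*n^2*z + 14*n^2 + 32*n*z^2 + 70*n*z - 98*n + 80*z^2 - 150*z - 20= 20*n^3 + n^2*(52*z + 10) + n*(32*z^2 + 66*z - 100) + 80*z^2 - 160*z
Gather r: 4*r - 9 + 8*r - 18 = 12*r - 27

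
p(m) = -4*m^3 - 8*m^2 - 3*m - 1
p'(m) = -12*m^2 - 16*m - 3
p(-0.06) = -0.85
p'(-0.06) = -2.08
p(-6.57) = 807.76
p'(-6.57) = -415.86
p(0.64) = -7.25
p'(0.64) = -18.16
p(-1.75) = 1.19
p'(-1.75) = -11.75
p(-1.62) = -0.13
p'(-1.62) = -8.57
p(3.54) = -289.32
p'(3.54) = -210.02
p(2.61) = -134.45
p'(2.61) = -126.51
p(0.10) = -1.38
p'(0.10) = -4.72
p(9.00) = -3592.00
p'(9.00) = -1119.00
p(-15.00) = 11744.00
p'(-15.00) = -2463.00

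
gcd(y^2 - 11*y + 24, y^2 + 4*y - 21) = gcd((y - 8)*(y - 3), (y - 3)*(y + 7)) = y - 3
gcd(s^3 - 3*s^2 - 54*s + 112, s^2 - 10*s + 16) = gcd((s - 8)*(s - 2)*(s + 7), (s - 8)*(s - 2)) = s^2 - 10*s + 16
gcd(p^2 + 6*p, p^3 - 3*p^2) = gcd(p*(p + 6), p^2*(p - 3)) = p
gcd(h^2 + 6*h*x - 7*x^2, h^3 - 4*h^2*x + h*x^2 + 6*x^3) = 1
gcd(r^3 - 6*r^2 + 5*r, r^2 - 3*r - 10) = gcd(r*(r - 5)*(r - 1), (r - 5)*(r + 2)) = r - 5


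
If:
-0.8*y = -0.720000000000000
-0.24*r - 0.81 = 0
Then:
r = -3.38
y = 0.90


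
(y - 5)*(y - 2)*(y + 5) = y^3 - 2*y^2 - 25*y + 50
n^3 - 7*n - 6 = (n - 3)*(n + 1)*(n + 2)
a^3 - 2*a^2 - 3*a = a*(a - 3)*(a + 1)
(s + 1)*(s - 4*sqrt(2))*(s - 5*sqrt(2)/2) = s^3 - 13*sqrt(2)*s^2/2 + s^2 - 13*sqrt(2)*s/2 + 20*s + 20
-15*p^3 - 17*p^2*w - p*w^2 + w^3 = (-5*p + w)*(p + w)*(3*p + w)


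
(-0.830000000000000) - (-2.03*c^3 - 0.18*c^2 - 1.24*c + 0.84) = 2.03*c^3 + 0.18*c^2 + 1.24*c - 1.67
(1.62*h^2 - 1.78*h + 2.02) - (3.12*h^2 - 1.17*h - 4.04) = -1.5*h^2 - 0.61*h + 6.06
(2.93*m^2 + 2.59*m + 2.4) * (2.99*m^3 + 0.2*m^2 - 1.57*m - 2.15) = 8.7607*m^5 + 8.3301*m^4 + 3.0939*m^3 - 9.8858*m^2 - 9.3365*m - 5.16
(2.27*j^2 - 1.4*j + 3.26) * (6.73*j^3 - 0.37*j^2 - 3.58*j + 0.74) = 15.2771*j^5 - 10.2619*j^4 + 14.3312*j^3 + 5.4856*j^2 - 12.7068*j + 2.4124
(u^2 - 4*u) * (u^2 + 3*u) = u^4 - u^3 - 12*u^2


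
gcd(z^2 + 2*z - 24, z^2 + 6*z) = z + 6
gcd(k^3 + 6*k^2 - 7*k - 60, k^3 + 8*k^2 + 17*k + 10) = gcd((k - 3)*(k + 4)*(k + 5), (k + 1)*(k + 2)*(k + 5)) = k + 5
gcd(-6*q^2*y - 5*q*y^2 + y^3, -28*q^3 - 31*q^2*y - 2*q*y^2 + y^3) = q + y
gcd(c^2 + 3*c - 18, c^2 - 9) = c - 3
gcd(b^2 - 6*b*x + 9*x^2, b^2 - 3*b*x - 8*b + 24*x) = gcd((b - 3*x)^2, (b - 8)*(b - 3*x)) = -b + 3*x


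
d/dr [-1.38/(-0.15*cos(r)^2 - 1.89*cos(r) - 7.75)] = (0.414*cos(r) + 2.6082)*sin(r)/(0.15*cos(r)^2 + 1.89*cos(r) + 7.75)^2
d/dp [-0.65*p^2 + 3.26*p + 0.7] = 3.26 - 1.3*p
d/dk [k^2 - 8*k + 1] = 2*k - 8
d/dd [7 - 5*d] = -5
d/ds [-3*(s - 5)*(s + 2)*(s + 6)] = -9*s^2 - 18*s + 84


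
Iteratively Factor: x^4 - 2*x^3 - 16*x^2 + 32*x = (x - 4)*(x^3 + 2*x^2 - 8*x) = (x - 4)*(x - 2)*(x^2 + 4*x) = x*(x - 4)*(x - 2)*(x + 4)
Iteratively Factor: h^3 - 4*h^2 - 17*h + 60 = (h - 3)*(h^2 - h - 20) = (h - 5)*(h - 3)*(h + 4)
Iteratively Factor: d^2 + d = (d + 1)*(d)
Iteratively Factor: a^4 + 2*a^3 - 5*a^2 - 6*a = (a)*(a^3 + 2*a^2 - 5*a - 6) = a*(a + 3)*(a^2 - a - 2) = a*(a + 1)*(a + 3)*(a - 2)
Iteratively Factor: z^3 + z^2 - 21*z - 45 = (z - 5)*(z^2 + 6*z + 9) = (z - 5)*(z + 3)*(z + 3)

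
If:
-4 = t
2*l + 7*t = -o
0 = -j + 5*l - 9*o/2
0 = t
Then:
No Solution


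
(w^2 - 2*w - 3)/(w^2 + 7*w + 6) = (w - 3)/(w + 6)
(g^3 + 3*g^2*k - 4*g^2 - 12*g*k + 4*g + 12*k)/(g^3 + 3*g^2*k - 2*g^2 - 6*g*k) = (g - 2)/g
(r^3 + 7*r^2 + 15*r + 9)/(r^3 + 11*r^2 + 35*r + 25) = (r^2 + 6*r + 9)/(r^2 + 10*r + 25)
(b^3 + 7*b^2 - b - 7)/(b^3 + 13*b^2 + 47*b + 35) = (b - 1)/(b + 5)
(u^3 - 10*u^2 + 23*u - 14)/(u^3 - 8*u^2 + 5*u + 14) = (u - 1)/(u + 1)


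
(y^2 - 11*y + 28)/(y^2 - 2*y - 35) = (y - 4)/(y + 5)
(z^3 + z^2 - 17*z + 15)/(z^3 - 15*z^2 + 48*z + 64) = (z^3 + z^2 - 17*z + 15)/(z^3 - 15*z^2 + 48*z + 64)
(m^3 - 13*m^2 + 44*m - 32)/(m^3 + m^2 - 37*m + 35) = (m^2 - 12*m + 32)/(m^2 + 2*m - 35)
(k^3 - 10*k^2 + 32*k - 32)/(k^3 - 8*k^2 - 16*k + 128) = (k^2 - 6*k + 8)/(k^2 - 4*k - 32)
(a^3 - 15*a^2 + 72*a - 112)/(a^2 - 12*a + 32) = (a^2 - 11*a + 28)/(a - 8)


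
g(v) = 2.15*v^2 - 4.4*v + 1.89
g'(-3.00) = -17.30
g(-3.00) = 34.44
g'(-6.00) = -30.20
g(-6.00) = 105.69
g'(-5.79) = -29.30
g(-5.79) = 99.44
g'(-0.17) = -5.13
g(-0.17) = 2.70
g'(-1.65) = -11.50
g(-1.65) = 15.00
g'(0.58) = -1.91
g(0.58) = 0.06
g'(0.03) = -4.27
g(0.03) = 1.76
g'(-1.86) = -12.40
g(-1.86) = 17.51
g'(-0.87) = -8.14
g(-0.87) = 7.35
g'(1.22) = 0.85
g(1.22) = -0.28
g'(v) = 4.3*v - 4.4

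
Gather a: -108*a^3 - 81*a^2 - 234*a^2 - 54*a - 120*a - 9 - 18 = -108*a^3 - 315*a^2 - 174*a - 27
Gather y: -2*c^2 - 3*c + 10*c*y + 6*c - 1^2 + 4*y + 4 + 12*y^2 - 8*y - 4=-2*c^2 + 3*c + 12*y^2 + y*(10*c - 4) - 1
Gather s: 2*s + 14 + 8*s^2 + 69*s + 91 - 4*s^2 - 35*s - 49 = 4*s^2 + 36*s + 56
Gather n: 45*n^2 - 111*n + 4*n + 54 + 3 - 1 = 45*n^2 - 107*n + 56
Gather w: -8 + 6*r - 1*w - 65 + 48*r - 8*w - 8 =54*r - 9*w - 81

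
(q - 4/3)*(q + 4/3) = q^2 - 16/9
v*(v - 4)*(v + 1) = v^3 - 3*v^2 - 4*v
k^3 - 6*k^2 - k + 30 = (k - 5)*(k - 3)*(k + 2)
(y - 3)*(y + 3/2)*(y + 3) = y^3 + 3*y^2/2 - 9*y - 27/2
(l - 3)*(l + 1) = l^2 - 2*l - 3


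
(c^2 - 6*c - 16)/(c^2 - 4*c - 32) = (c + 2)/(c + 4)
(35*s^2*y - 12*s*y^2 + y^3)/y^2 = 35*s^2/y - 12*s + y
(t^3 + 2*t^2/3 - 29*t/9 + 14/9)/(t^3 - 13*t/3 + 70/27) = 3*(t - 1)/(3*t - 5)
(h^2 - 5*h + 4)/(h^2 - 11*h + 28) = (h - 1)/(h - 7)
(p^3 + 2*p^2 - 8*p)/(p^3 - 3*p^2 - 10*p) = (-p^2 - 2*p + 8)/(-p^2 + 3*p + 10)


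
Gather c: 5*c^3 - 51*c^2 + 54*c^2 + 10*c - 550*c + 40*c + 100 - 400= 5*c^3 + 3*c^2 - 500*c - 300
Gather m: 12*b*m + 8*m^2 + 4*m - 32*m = 8*m^2 + m*(12*b - 28)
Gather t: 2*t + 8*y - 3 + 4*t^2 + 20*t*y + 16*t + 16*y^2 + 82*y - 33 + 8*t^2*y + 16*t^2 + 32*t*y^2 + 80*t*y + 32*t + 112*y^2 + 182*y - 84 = t^2*(8*y + 20) + t*(32*y^2 + 100*y + 50) + 128*y^2 + 272*y - 120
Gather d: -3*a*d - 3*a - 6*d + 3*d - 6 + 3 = -3*a + d*(-3*a - 3) - 3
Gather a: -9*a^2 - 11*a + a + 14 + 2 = -9*a^2 - 10*a + 16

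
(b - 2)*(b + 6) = b^2 + 4*b - 12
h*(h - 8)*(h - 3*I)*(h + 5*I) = h^4 - 8*h^3 + 2*I*h^3 + 15*h^2 - 16*I*h^2 - 120*h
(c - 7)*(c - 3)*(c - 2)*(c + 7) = c^4 - 5*c^3 - 43*c^2 + 245*c - 294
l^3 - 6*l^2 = l^2*(l - 6)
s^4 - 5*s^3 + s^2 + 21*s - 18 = (s - 3)^2*(s - 1)*(s + 2)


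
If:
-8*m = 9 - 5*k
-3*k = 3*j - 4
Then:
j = -8*m/5 - 7/15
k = 8*m/5 + 9/5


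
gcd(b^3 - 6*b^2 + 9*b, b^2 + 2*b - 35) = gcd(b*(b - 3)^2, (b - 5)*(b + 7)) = 1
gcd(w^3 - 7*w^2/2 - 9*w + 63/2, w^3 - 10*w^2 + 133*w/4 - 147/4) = w^2 - 13*w/2 + 21/2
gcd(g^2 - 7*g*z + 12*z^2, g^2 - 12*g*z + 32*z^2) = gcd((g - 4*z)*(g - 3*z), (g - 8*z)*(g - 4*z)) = -g + 4*z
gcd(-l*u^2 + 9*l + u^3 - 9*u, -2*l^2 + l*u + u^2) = -l + u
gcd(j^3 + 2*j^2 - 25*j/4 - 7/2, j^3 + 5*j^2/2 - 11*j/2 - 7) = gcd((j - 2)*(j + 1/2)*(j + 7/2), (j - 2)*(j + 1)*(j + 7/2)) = j^2 + 3*j/2 - 7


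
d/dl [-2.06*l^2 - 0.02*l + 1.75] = -4.12*l - 0.02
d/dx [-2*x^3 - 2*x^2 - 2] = 2*x*(-3*x - 2)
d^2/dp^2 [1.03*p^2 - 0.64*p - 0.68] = 2.06000000000000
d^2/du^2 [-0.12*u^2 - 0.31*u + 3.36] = -0.240000000000000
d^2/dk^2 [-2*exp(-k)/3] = -2*exp(-k)/3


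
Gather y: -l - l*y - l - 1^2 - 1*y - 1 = -2*l + y*(-l - 1) - 2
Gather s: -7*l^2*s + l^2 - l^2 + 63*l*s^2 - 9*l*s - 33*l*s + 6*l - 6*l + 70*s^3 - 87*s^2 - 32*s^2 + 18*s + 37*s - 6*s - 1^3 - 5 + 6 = 70*s^3 + s^2*(63*l - 119) + s*(-7*l^2 - 42*l + 49)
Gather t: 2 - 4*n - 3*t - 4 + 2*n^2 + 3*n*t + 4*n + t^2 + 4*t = 2*n^2 + t^2 + t*(3*n + 1) - 2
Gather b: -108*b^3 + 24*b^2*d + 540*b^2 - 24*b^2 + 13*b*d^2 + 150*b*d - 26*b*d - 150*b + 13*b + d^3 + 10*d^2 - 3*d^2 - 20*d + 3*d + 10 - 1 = -108*b^3 + b^2*(24*d + 516) + b*(13*d^2 + 124*d - 137) + d^3 + 7*d^2 - 17*d + 9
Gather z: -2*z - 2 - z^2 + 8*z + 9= -z^2 + 6*z + 7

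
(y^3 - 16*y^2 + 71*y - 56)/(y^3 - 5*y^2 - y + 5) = (y^2 - 15*y + 56)/(y^2 - 4*y - 5)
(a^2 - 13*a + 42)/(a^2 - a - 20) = (-a^2 + 13*a - 42)/(-a^2 + a + 20)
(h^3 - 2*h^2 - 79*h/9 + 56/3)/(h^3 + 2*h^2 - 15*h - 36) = (h^2 - 5*h + 56/9)/(h^2 - h - 12)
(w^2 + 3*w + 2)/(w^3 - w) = (w + 2)/(w*(w - 1))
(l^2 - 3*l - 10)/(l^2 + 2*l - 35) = (l + 2)/(l + 7)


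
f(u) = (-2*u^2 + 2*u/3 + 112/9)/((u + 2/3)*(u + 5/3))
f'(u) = (2/3 - 4*u)/((u + 2/3)*(u + 5/3)) - (-2*u^2 + 2*u/3 + 112/9)/((u + 2/3)*(u + 5/3)^2) - (-2*u^2 + 2*u/3 + 112/9)/((u + 2/3)^2*(u + 5/3)) = 12*(-36*u^2 - 198*u - 191)/(81*u^4 + 378*u^3 + 621*u^2 + 420*u + 100)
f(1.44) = 1.41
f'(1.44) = -1.90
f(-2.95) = -2.36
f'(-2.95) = 1.38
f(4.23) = -0.71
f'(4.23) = -0.30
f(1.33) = 1.64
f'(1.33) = -2.14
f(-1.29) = -35.16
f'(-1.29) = 12.13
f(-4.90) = -2.84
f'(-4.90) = -0.07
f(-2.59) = -1.52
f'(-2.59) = 3.77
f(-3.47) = -2.76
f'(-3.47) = 0.36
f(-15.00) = -2.34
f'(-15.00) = -0.02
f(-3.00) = -2.43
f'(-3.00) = 1.21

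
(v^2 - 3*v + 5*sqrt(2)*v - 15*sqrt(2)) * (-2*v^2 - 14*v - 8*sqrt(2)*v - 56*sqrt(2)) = -2*v^4 - 18*sqrt(2)*v^3 - 8*v^3 - 72*sqrt(2)*v^2 - 38*v^2 - 320*v + 378*sqrt(2)*v + 1680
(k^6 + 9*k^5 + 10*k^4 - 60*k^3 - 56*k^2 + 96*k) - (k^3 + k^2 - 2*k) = k^6 + 9*k^5 + 10*k^4 - 61*k^3 - 57*k^2 + 98*k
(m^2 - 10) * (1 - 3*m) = -3*m^3 + m^2 + 30*m - 10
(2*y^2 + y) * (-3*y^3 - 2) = -6*y^5 - 3*y^4 - 4*y^2 - 2*y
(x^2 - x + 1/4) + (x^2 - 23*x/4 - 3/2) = 2*x^2 - 27*x/4 - 5/4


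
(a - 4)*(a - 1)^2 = a^3 - 6*a^2 + 9*a - 4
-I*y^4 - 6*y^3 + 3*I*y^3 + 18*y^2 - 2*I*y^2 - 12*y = y*(y - 2)*(y - 6*I)*(-I*y + I)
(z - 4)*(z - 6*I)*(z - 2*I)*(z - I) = z^4 - 4*z^3 - 9*I*z^3 - 20*z^2 + 36*I*z^2 + 80*z + 12*I*z - 48*I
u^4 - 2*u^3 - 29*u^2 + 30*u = u*(u - 6)*(u - 1)*(u + 5)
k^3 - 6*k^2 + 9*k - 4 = (k - 4)*(k - 1)^2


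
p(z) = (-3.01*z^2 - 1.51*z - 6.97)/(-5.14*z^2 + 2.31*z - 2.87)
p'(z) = (-6.02*z - 1.51)/(-5.14*z^2 + 2.31*z - 2.87) + (10.28*z - 2.31)*(-3.01*z^2 - 1.51*z - 6.97)/(-5.14*z^2 + 2.31*z - 2.87)^2 = (-14.7145*z^2 - 54.3742*z + 20.4344)/(26.4196*z^4 - 23.7468*z^3 + 34.8397*z^2 - 13.2594*z + 8.2369)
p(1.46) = 1.49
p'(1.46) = -0.83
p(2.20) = 1.10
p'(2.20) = -0.33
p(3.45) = 0.86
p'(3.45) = -0.11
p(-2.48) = 0.54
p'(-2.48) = 0.04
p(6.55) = 0.70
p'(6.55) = -0.02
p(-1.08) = 0.78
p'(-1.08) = 0.48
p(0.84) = 2.27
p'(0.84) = -1.72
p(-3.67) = 0.52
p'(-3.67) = 0.00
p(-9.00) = 0.54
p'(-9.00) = -0.00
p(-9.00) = 0.54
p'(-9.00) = -0.00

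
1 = 1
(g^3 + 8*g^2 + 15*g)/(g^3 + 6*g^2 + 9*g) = (g + 5)/(g + 3)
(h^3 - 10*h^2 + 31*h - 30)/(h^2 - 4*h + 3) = (h^2 - 7*h + 10)/(h - 1)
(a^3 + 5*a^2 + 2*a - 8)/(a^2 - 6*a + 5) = (a^2 + 6*a + 8)/(a - 5)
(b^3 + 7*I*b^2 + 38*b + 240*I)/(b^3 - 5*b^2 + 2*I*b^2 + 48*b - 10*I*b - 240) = (b + 5*I)/(b - 5)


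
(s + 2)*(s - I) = s^2 + 2*s - I*s - 2*I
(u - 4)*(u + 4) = u^2 - 16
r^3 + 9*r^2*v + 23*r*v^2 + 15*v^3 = (r + v)*(r + 3*v)*(r + 5*v)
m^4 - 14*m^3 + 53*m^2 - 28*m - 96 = (m - 8)*(m - 4)*(m - 3)*(m + 1)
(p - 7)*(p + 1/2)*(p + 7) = p^3 + p^2/2 - 49*p - 49/2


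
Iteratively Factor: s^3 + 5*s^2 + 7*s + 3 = (s + 1)*(s^2 + 4*s + 3) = (s + 1)*(s + 3)*(s + 1)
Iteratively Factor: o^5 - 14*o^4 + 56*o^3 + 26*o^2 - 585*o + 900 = (o - 3)*(o^4 - 11*o^3 + 23*o^2 + 95*o - 300) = (o - 4)*(o - 3)*(o^3 - 7*o^2 - 5*o + 75) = (o - 5)*(o - 4)*(o - 3)*(o^2 - 2*o - 15) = (o - 5)^2*(o - 4)*(o - 3)*(o + 3)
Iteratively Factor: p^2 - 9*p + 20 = (p - 5)*(p - 4)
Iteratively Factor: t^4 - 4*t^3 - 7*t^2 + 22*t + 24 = (t + 1)*(t^3 - 5*t^2 - 2*t + 24) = (t + 1)*(t + 2)*(t^2 - 7*t + 12) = (t - 4)*(t + 1)*(t + 2)*(t - 3)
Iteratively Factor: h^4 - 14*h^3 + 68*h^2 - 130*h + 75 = (h - 1)*(h^3 - 13*h^2 + 55*h - 75) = (h - 3)*(h - 1)*(h^2 - 10*h + 25) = (h - 5)*(h - 3)*(h - 1)*(h - 5)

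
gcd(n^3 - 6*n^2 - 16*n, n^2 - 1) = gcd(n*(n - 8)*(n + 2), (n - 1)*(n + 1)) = 1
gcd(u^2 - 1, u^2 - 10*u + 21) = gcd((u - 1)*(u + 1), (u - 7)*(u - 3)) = 1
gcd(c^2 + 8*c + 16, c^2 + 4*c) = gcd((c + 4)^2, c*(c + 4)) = c + 4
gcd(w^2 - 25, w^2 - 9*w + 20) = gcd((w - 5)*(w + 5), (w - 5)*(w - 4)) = w - 5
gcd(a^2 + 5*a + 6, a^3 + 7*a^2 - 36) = a + 3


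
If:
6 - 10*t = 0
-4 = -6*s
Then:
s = 2/3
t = 3/5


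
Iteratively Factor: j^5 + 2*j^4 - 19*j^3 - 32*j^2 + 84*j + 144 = (j + 2)*(j^4 - 19*j^2 + 6*j + 72) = (j - 3)*(j + 2)*(j^3 + 3*j^2 - 10*j - 24) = (j - 3)^2*(j + 2)*(j^2 + 6*j + 8) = (j - 3)^2*(j + 2)*(j + 4)*(j + 2)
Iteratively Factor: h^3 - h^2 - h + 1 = (h - 1)*(h^2 - 1) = (h - 1)*(h + 1)*(h - 1)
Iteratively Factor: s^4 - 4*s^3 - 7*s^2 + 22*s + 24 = (s - 4)*(s^3 - 7*s - 6) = (s - 4)*(s - 3)*(s^2 + 3*s + 2) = (s - 4)*(s - 3)*(s + 1)*(s + 2)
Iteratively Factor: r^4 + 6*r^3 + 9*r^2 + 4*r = (r + 1)*(r^3 + 5*r^2 + 4*r) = (r + 1)*(r + 4)*(r^2 + r) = r*(r + 1)*(r + 4)*(r + 1)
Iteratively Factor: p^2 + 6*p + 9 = (p + 3)*(p + 3)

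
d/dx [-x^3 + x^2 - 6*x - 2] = -3*x^2 + 2*x - 6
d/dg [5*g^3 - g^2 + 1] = g*(15*g - 2)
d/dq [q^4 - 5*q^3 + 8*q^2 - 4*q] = 4*q^3 - 15*q^2 + 16*q - 4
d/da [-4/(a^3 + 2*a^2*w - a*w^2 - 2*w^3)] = 4*(3*a^2 + 4*a*w - w^2)/(a^3 + 2*a^2*w - a*w^2 - 2*w^3)^2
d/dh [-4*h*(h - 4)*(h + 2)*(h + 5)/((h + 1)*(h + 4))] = 8*(-h^5 - 9*h^4 - 23*h^3 + 7*h^2 + 72*h + 80)/(h^4 + 10*h^3 + 33*h^2 + 40*h + 16)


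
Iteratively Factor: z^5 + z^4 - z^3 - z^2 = (z + 1)*(z^4 - z^2) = z*(z + 1)*(z^3 - z) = z*(z + 1)^2*(z^2 - z) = z*(z - 1)*(z + 1)^2*(z)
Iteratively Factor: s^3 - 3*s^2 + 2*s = (s - 1)*(s^2 - 2*s) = s*(s - 1)*(s - 2)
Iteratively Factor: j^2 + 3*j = (j + 3)*(j)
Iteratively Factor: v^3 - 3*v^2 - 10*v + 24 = (v - 4)*(v^2 + v - 6) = (v - 4)*(v + 3)*(v - 2)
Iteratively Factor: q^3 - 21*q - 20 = (q + 4)*(q^2 - 4*q - 5) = (q - 5)*(q + 4)*(q + 1)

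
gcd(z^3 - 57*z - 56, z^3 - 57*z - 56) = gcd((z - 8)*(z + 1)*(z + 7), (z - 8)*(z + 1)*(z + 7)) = z^3 - 57*z - 56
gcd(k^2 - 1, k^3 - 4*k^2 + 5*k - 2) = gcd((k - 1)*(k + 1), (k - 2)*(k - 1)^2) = k - 1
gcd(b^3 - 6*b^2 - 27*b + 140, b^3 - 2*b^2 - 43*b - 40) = b + 5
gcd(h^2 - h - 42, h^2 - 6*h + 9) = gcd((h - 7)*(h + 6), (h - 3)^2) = 1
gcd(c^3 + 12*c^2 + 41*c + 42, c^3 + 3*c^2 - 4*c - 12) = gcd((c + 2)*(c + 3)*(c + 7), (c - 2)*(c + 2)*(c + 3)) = c^2 + 5*c + 6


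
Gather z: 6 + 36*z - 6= 36*z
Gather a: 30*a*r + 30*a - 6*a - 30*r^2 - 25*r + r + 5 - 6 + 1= a*(30*r + 24) - 30*r^2 - 24*r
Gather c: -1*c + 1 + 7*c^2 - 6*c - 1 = 7*c^2 - 7*c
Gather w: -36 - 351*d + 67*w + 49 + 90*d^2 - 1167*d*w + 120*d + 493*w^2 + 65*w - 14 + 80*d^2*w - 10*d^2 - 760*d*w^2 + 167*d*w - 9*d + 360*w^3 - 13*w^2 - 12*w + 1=80*d^2 - 240*d + 360*w^3 + w^2*(480 - 760*d) + w*(80*d^2 - 1000*d + 120)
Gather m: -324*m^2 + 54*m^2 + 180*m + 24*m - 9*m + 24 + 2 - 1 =-270*m^2 + 195*m + 25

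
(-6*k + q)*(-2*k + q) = 12*k^2 - 8*k*q + q^2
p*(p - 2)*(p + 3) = p^3 + p^2 - 6*p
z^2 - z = z*(z - 1)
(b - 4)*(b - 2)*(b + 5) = b^3 - b^2 - 22*b + 40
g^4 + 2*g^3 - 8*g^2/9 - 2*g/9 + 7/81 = (g - 1/3)^2*(g + 1/3)*(g + 7/3)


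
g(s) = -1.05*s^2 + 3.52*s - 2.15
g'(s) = 3.52 - 2.1*s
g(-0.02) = -2.22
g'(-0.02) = 3.56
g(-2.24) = -15.30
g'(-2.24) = 8.22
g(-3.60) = -28.43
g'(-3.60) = 11.08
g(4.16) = -5.68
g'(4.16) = -5.22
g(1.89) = 0.75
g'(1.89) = -0.45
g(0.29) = -1.22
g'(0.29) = 2.91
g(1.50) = 0.77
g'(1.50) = 0.37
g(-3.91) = -31.97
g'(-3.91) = 11.73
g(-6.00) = -61.07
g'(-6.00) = 16.12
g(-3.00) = -22.16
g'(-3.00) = 9.82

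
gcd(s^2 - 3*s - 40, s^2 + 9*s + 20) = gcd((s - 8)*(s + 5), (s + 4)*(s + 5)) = s + 5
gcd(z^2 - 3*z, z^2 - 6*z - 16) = 1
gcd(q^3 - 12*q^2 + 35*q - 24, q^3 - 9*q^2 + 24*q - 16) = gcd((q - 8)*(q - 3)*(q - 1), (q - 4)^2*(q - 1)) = q - 1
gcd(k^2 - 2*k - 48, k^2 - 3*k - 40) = k - 8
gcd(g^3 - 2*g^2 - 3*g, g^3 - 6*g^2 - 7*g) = g^2 + g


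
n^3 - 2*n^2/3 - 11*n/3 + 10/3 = (n - 5/3)*(n - 1)*(n + 2)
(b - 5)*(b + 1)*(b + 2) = b^3 - 2*b^2 - 13*b - 10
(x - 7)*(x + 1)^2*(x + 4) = x^4 - x^3 - 33*x^2 - 59*x - 28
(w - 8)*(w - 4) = w^2 - 12*w + 32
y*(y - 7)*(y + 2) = y^3 - 5*y^2 - 14*y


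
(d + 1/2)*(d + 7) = d^2 + 15*d/2 + 7/2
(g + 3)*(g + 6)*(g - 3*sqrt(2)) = g^3 - 3*sqrt(2)*g^2 + 9*g^2 - 27*sqrt(2)*g + 18*g - 54*sqrt(2)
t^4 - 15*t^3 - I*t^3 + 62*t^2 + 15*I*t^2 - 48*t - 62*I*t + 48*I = (t - 8)*(t - 6)*(-I*t + I)*(I*t + 1)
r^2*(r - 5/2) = r^3 - 5*r^2/2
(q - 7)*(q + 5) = q^2 - 2*q - 35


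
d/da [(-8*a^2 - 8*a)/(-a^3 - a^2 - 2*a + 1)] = 8*(-a*(a + 1)*(3*a^2 + 2*a + 2) + (2*a + 1)*(a^3 + a^2 + 2*a - 1))/(a^3 + a^2 + 2*a - 1)^2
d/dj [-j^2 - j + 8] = -2*j - 1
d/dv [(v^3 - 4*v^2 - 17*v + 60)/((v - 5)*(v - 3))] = 1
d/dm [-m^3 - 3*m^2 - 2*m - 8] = -3*m^2 - 6*m - 2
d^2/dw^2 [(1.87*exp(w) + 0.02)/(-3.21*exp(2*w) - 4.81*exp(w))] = (-19.268667*exp(3*w) + 28.048659*exp(2*w) - 0.926406*exp(w) - 0.462722)*exp(-w)/(33.076161*exp(3*w) + 148.688163*exp(2*w) + 222.800643*exp(w) + 111.284641)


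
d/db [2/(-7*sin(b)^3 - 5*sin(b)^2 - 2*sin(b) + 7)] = 2*(21*sin(b)^2 + 10*sin(b) + 2)*cos(b)/(7*sin(b)^3 + 5*sin(b)^2 + 2*sin(b) - 7)^2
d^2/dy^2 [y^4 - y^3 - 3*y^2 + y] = 12*y^2 - 6*y - 6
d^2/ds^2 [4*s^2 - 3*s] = 8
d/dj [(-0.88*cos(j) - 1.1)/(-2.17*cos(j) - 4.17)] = -1.2826*sin(j)/(2.17*cos(j) + 4.17)^2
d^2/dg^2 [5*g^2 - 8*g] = 10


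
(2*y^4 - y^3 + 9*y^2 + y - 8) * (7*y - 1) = 14*y^5 - 9*y^4 + 64*y^3 - 2*y^2 - 57*y + 8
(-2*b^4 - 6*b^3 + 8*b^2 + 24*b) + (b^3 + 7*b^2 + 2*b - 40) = -2*b^4 - 5*b^3 + 15*b^2 + 26*b - 40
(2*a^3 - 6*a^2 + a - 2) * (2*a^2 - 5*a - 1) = 4*a^5 - 22*a^4 + 30*a^3 - 3*a^2 + 9*a + 2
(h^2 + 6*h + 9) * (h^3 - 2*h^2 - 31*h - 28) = h^5 + 4*h^4 - 34*h^3 - 232*h^2 - 447*h - 252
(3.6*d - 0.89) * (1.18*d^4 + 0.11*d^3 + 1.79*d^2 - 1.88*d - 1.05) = 4.248*d^5 - 0.6542*d^4 + 6.3461*d^3 - 8.3611*d^2 - 2.1068*d + 0.9345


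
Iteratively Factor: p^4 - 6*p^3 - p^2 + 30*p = (p + 2)*(p^3 - 8*p^2 + 15*p) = (p - 3)*(p + 2)*(p^2 - 5*p) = (p - 5)*(p - 3)*(p + 2)*(p)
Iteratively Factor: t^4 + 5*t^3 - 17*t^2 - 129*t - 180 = (t + 3)*(t^3 + 2*t^2 - 23*t - 60) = (t + 3)^2*(t^2 - t - 20) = (t - 5)*(t + 3)^2*(t + 4)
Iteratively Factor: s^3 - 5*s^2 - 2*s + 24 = (s - 4)*(s^2 - s - 6) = (s - 4)*(s - 3)*(s + 2)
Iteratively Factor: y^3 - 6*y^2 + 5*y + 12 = (y - 3)*(y^2 - 3*y - 4) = (y - 4)*(y - 3)*(y + 1)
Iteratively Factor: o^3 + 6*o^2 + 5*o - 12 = (o - 1)*(o^2 + 7*o + 12) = (o - 1)*(o + 3)*(o + 4)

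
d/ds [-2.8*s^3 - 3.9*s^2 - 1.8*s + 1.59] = -8.4*s^2 - 7.8*s - 1.8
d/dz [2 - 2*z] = -2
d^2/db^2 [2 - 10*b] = 0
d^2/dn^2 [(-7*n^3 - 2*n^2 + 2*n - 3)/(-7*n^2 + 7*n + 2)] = 18*(49*n^3 + 91*n^2 - 49*n + 25)/(343*n^6 - 1029*n^5 + 735*n^4 + 245*n^3 - 210*n^2 - 84*n - 8)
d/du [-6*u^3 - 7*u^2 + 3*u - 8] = -18*u^2 - 14*u + 3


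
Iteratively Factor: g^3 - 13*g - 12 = (g + 1)*(g^2 - g - 12) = (g + 1)*(g + 3)*(g - 4)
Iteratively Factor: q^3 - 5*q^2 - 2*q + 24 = (q - 4)*(q^2 - q - 6) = (q - 4)*(q + 2)*(q - 3)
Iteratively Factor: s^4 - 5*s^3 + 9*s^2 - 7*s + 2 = (s - 2)*(s^3 - 3*s^2 + 3*s - 1) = (s - 2)*(s - 1)*(s^2 - 2*s + 1) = (s - 2)*(s - 1)^2*(s - 1)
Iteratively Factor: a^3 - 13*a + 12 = (a - 3)*(a^2 + 3*a - 4) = (a - 3)*(a - 1)*(a + 4)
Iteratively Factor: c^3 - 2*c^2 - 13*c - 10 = (c + 2)*(c^2 - 4*c - 5) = (c + 1)*(c + 2)*(c - 5)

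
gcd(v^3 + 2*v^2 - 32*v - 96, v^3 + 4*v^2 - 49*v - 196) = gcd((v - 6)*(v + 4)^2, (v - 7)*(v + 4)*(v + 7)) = v + 4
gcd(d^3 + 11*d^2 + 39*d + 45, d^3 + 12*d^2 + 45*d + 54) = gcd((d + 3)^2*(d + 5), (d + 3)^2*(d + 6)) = d^2 + 6*d + 9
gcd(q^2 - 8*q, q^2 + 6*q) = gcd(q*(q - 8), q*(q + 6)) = q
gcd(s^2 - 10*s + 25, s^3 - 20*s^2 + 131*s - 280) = s - 5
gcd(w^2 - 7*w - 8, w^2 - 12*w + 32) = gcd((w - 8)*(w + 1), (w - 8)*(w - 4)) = w - 8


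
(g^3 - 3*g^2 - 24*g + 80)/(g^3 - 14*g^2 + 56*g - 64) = (g^2 + g - 20)/(g^2 - 10*g + 16)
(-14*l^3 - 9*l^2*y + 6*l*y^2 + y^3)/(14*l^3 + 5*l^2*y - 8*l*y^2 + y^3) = (7*l + y)/(-7*l + y)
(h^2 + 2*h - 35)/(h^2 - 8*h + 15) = (h + 7)/(h - 3)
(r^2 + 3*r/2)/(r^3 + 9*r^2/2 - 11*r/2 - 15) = r/(r^2 + 3*r - 10)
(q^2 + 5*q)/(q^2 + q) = (q + 5)/(q + 1)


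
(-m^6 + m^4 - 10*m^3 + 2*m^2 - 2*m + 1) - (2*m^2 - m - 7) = -m^6 + m^4 - 10*m^3 - m + 8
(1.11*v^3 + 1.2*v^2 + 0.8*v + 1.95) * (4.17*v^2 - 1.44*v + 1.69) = 4.6287*v^5 + 3.4056*v^4 + 3.4839*v^3 + 9.0075*v^2 - 1.456*v + 3.2955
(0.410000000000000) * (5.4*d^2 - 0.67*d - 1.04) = 2.214*d^2 - 0.2747*d - 0.4264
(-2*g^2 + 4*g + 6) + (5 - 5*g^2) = -7*g^2 + 4*g + 11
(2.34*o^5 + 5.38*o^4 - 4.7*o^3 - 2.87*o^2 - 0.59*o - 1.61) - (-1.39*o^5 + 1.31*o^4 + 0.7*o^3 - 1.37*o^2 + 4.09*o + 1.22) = 3.73*o^5 + 4.07*o^4 - 5.4*o^3 - 1.5*o^2 - 4.68*o - 2.83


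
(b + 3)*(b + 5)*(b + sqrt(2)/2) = b^3 + sqrt(2)*b^2/2 + 8*b^2 + 4*sqrt(2)*b + 15*b + 15*sqrt(2)/2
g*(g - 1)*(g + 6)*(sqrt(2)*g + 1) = sqrt(2)*g^4 + g^3 + 5*sqrt(2)*g^3 - 6*sqrt(2)*g^2 + 5*g^2 - 6*g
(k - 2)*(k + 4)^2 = k^3 + 6*k^2 - 32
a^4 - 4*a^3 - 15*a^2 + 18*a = a*(a - 6)*(a - 1)*(a + 3)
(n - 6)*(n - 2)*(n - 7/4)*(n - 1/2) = n^4 - 41*n^3/4 + 247*n^2/8 - 34*n + 21/2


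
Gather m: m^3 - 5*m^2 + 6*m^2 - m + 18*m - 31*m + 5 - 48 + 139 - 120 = m^3 + m^2 - 14*m - 24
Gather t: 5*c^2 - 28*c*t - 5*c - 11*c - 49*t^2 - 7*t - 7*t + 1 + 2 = 5*c^2 - 16*c - 49*t^2 + t*(-28*c - 14) + 3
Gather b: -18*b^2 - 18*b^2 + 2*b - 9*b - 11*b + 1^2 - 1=-36*b^2 - 18*b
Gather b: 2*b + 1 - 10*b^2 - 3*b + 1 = -10*b^2 - b + 2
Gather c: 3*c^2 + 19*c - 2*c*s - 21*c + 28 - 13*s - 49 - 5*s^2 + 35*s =3*c^2 + c*(-2*s - 2) - 5*s^2 + 22*s - 21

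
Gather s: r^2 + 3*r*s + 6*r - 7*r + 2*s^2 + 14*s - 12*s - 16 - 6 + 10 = r^2 - r + 2*s^2 + s*(3*r + 2) - 12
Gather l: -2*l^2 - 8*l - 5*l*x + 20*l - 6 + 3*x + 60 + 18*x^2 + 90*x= -2*l^2 + l*(12 - 5*x) + 18*x^2 + 93*x + 54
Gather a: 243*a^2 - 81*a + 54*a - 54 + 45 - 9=243*a^2 - 27*a - 18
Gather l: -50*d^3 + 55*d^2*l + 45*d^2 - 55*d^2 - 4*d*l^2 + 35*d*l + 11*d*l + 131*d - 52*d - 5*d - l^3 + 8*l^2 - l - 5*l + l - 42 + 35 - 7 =-50*d^3 - 10*d^2 + 74*d - l^3 + l^2*(8 - 4*d) + l*(55*d^2 + 46*d - 5) - 14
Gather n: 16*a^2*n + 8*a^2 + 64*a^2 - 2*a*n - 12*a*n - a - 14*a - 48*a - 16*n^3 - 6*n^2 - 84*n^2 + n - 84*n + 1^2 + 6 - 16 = 72*a^2 - 63*a - 16*n^3 - 90*n^2 + n*(16*a^2 - 14*a - 83) - 9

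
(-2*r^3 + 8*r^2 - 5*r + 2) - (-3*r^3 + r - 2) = r^3 + 8*r^2 - 6*r + 4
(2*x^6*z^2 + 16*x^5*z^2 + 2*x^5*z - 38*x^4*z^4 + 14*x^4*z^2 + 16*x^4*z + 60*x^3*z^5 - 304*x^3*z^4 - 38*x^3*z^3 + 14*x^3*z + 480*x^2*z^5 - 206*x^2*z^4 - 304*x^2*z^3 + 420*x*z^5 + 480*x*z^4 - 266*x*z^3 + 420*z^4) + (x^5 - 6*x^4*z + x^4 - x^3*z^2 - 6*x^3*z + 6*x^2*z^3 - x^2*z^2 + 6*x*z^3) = 2*x^6*z^2 + 16*x^5*z^2 + 2*x^5*z + x^5 - 38*x^4*z^4 + 14*x^4*z^2 + 10*x^4*z + x^4 + 60*x^3*z^5 - 304*x^3*z^4 - 38*x^3*z^3 - x^3*z^2 + 8*x^3*z + 480*x^2*z^5 - 206*x^2*z^4 - 298*x^2*z^3 - x^2*z^2 + 420*x*z^5 + 480*x*z^4 - 260*x*z^3 + 420*z^4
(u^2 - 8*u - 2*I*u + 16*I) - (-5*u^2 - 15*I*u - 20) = 6*u^2 - 8*u + 13*I*u + 20 + 16*I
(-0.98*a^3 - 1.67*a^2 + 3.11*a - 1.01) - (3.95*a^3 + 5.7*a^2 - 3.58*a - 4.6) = -4.93*a^3 - 7.37*a^2 + 6.69*a + 3.59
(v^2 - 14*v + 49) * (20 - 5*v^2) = -5*v^4 + 70*v^3 - 225*v^2 - 280*v + 980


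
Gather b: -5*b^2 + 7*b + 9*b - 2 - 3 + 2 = -5*b^2 + 16*b - 3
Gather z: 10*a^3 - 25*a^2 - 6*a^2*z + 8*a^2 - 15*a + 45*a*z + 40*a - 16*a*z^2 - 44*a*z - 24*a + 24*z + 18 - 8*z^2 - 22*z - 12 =10*a^3 - 17*a^2 + a + z^2*(-16*a - 8) + z*(-6*a^2 + a + 2) + 6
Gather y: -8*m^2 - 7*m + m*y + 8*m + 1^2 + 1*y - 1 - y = -8*m^2 + m*y + m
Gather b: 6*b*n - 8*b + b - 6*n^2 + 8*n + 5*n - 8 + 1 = b*(6*n - 7) - 6*n^2 + 13*n - 7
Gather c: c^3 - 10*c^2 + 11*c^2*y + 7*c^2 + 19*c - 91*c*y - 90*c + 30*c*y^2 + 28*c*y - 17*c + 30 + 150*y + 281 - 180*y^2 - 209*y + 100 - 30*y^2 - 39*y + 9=c^3 + c^2*(11*y - 3) + c*(30*y^2 - 63*y - 88) - 210*y^2 - 98*y + 420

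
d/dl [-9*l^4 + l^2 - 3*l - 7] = -36*l^3 + 2*l - 3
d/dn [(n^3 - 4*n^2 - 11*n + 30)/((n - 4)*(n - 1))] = (n^4 - 10*n^3 + 43*n^2 - 92*n + 106)/(n^4 - 10*n^3 + 33*n^2 - 40*n + 16)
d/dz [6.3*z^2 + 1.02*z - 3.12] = 12.6*z + 1.02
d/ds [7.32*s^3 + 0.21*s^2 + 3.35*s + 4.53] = 21.96*s^2 + 0.42*s + 3.35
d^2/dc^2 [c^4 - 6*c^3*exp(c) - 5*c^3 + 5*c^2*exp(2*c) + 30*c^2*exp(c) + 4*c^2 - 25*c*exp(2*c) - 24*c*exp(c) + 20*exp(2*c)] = -6*c^3*exp(c) + 20*c^2*exp(2*c) - 6*c^2*exp(c) + 12*c^2 - 60*c*exp(2*c) + 60*c*exp(c) - 30*c - 10*exp(2*c) + 12*exp(c) + 8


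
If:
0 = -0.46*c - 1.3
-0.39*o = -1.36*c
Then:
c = -2.83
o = -9.86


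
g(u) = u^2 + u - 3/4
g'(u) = 2*u + 1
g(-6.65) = 36.82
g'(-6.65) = -12.30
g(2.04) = 5.45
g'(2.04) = 5.08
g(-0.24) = -0.93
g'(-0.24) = 0.52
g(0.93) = 1.04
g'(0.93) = 2.86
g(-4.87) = 18.10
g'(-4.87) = -8.74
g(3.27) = 13.21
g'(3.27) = 7.54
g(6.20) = 43.89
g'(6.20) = 13.40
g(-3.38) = 7.29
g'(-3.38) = -5.76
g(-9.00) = 71.25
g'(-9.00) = -17.00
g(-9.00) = 71.25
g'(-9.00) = -17.00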